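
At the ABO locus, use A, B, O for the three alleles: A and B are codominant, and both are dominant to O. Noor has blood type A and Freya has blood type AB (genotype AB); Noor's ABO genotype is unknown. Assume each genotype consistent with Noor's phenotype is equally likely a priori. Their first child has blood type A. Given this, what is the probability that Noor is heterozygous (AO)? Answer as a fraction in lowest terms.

Possible genotypes: Noor ∈ {AA, AO}; Freya ∈ {AB}.
Weight each parental genotype pair by prior × P(type-A child):
  AA × AB: posterior weight 1/2.
  AO × AB: posterior weight 1/2.
Sum the posterior weight over pairs where Noor is AO: 1/2.

1/2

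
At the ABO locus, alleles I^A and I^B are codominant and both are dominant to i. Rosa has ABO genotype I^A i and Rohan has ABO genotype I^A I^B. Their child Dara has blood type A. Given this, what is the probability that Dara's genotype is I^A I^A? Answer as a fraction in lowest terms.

Cross I^A i × I^A I^B → 1/4 I^A I^A, 1/4 I^A I^B, 1/4 I^A i, 1/4 I^B i.
Type-A genotypes among offspring: I^A I^A (1/4), I^A i (1/4); total 1/2.
P(I^A I^A | type A) = (1/4) / (1/2) = 1/2.

1/2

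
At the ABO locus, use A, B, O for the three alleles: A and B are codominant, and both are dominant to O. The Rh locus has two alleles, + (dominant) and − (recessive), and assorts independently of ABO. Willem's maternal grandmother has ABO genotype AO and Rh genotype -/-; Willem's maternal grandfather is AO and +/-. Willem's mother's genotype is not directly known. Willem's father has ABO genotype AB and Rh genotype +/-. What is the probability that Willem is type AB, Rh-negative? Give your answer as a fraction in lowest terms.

Willem's mother's ABO genotype from AO × AO: 1/4 AA, 1/2 AO, 1/4 OO.
Crossing each possibility with the father AB and summing P(type AB): 1/4·1/2 + 1/2·1/4 + 1/4·0 = 1/4.
Similarly for Rh via the mother's Rh distribution: P(Rh-) = 3/8.
Independent loci: 1/4 × 3/8 = 3/32.

3/32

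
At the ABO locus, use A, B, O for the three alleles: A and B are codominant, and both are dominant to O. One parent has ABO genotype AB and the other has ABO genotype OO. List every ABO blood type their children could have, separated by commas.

A, B

Gametes from AB × OO give offspring ABO genotypes AO, BO, i.e. phenotypes A, B.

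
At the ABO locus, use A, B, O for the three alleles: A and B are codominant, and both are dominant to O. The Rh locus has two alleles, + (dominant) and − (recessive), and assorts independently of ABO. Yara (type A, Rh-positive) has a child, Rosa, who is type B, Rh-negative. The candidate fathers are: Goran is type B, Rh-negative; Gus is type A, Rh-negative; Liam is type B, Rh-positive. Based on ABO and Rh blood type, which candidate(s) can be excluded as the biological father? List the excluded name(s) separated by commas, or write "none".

Gus

A candidate is excluded only if no genotype consistent with his phenotype could produce a type B, Rh-negative child with a type A, Rh-positive mother.
Gus (type A, Rh-): no genotype consistent with that phenotype can produce a type-B Rh- child with a type-A mother.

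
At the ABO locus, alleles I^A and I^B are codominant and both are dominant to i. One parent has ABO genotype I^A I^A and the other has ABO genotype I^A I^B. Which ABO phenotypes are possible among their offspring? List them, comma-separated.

Gametes from I^A I^A × I^A I^B give offspring ABO genotypes I^A I^A, I^A I^B, i.e. phenotypes A, AB.

A, AB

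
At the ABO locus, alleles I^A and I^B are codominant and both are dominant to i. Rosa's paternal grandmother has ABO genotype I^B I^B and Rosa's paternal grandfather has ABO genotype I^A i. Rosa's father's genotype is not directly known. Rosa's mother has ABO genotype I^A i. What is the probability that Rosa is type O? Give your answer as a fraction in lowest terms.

1/8

Rosa's father's ABO genotype from I^B I^B × I^A i: 1/2 I^A I^B, 1/2 I^B i.
Crossing each possibility with the mother I^A i and summing P(type O): 1/2·0 + 1/2·1/4 = 1/8.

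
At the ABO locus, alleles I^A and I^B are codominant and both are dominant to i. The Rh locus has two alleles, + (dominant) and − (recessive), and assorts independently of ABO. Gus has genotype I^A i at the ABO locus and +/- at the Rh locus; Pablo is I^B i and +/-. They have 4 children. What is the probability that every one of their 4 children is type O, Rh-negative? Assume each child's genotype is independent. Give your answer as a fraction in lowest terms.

1/65536

ABO cross I^A i × I^B i → 1/4 O, 1/4 A, 1/4 B, 1/4 AB.
Rh cross +/- × +/- → 3/4 Rh+, 1/4 Rh-; so P(type O, Rh-negative) = 1/4 × 1/4 = 1/16 per child.
All 4 independent: (1/16)^4 = 1/65536.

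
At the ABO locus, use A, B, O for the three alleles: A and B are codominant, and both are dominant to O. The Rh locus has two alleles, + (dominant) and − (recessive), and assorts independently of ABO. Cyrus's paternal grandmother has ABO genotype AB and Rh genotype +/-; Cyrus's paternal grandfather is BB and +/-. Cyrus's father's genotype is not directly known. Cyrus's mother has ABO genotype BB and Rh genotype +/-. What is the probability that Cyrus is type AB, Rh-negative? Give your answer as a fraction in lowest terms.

Cyrus's father's ABO genotype from AB × BB: 1/2 AB, 1/2 BB.
Crossing each possibility with the mother BB and summing P(type AB): 1/2·1/2 + 1/2·0 = 1/4.
Similarly for Rh via the father's Rh distribution: P(Rh-) = 1/4.
Independent loci: 1/4 × 1/4 = 1/16.

1/16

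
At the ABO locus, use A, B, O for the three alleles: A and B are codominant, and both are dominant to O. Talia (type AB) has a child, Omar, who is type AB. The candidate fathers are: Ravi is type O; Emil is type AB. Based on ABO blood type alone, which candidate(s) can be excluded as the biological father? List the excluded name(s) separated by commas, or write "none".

A candidate is excluded only if no genotype consistent with his phenotype could produce a type AB child with a type AB mother.
Ravi (type O): no genotype consistent with that phenotype can produce a type-AB child with a type-AB mother.

Ravi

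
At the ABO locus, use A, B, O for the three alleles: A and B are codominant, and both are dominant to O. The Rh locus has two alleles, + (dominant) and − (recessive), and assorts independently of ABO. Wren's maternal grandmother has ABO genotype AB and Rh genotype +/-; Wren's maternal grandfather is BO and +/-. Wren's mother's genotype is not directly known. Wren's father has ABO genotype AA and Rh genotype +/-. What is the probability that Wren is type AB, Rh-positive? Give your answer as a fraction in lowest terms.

3/8

Wren's mother's ABO genotype from AB × BO: 1/4 AB, 1/4 AO, 1/4 BB, 1/4 BO.
Crossing each possibility with the father AA and summing P(type AB): 1/4·1/2 + 1/4·0 + 1/4·1 + 1/4·1/2 = 1/2.
Similarly for Rh via the mother's Rh distribution: P(Rh+) = 3/4.
Independent loci: 1/2 × 3/4 = 3/8.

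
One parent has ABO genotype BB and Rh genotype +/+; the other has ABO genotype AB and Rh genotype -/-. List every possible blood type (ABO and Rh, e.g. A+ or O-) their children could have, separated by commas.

B+, AB+

Gametes from BB × AB give offspring ABO genotypes AB, BB, i.e. phenotypes B, AB.
Rh cross +/+ × -/- → phenotypes Rh+.
Combining independently: B+, AB+.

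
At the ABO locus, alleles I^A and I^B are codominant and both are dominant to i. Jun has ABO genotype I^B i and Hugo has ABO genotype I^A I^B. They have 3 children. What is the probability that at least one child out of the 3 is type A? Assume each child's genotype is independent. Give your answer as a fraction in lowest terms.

37/64

ABO cross I^B i × I^A I^B → 1/4 A, 1/2 B, 1/4 AB.
So P(type A) = 1/4 per child.
P(none) = (3/4)^3 = 27/64; P(at least one) = 1 − 27/64 = 37/64.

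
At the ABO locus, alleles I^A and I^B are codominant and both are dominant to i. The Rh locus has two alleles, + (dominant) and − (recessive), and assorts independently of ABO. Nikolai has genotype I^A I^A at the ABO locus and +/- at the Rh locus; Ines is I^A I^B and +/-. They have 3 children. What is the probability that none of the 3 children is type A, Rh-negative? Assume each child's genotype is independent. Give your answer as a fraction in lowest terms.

343/512

ABO cross I^A I^A × I^A I^B → 1/2 A, 1/2 AB.
Rh cross +/- × +/- → 3/4 Rh+, 1/4 Rh-; so P(type A, Rh-negative) = 1/2 × 1/4 = 1/8 per child.
P(not type A, Rh-negative) = 7/8 for one child; (7/8)^3 = 343/512.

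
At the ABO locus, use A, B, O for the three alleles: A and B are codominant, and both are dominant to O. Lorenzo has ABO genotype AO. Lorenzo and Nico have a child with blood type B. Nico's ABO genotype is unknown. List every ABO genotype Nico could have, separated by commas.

AB, BB, BO

For each candidate genotype of Nico, check whether crossing it with AO can produce every observed child phenotype.
  AA → possible child types {A} ✗
  AB → possible child types {A, B, AB} ✓
  AO → possible child types {O, A} ✗
  BB → possible child types {B, AB} ✓
  BO → possible child types {O, A, B, AB} ✓
  OO → possible child types {O, A} ✗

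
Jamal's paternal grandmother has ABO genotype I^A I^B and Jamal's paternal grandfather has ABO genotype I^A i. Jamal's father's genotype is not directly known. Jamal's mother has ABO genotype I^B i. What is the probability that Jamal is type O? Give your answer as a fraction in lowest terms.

Jamal's father's ABO genotype from I^A I^B × I^A i: 1/4 I^A I^A, 1/4 I^A I^B, 1/4 I^A i, 1/4 I^B i.
Crossing each possibility with the mother I^B i and summing P(type O): 1/4·0 + 1/4·0 + 1/4·1/4 + 1/4·1/4 = 1/8.

1/8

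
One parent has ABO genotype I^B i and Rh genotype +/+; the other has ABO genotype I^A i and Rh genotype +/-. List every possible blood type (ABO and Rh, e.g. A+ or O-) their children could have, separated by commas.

Gametes from I^B i × I^A i give offspring ABO genotypes I^A I^B, I^A i, I^B i, i i, i.e. phenotypes O, A, B, AB.
Rh cross +/+ × +/- → phenotypes Rh+.
Combining independently: O+, A+, B+, AB+.

O+, A+, B+, AB+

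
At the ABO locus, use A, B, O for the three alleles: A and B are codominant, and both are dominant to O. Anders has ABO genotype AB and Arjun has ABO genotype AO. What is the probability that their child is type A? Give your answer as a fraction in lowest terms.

ABO cross AB × AO → offspring phenotypes: 1/2 A, 1/4 B, 1/4 AB.
So P(type A) = 1/2.

1/2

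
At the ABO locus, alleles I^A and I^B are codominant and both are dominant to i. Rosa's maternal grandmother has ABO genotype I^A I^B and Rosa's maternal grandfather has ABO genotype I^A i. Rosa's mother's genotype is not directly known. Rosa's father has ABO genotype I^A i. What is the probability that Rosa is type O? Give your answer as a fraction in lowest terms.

Rosa's mother's ABO genotype from I^A I^B × I^A i: 1/4 I^A I^A, 1/4 I^A I^B, 1/4 I^A i, 1/4 I^B i.
Crossing each possibility with the father I^A i and summing P(type O): 1/4·0 + 1/4·0 + 1/4·1/4 + 1/4·1/4 = 1/8.

1/8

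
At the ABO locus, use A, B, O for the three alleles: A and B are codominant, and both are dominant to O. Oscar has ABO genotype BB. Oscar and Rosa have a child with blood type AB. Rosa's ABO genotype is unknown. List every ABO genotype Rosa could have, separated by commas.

For each candidate genotype of Rosa, check whether crossing it with BB can produce every observed child phenotype.
  AA → possible child types {AB} ✓
  AB → possible child types {B, AB} ✓
  AO → possible child types {B, AB} ✓
  BB → possible child types {B} ✗
  BO → possible child types {B} ✗
  OO → possible child types {B} ✗

AA, AB, AO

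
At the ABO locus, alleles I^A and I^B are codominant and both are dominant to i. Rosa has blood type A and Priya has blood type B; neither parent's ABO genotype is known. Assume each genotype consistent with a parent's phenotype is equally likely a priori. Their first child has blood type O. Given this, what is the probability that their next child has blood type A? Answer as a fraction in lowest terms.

Possible genotypes: Rosa ∈ {I^A I^A, I^A i}; Priya ∈ {I^B I^B, I^B i}.
Weight each parental genotype pair by prior × P(type-O child):
  I^A i × I^B i: posterior weight 1; P(next child type A) = 1/4.
Weighted sum = 1/4.

1/4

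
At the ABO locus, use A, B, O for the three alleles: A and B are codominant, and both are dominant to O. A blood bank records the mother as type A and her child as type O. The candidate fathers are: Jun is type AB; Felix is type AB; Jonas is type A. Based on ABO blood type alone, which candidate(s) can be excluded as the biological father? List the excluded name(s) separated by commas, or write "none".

Jun, Felix

A candidate is excluded only if no genotype consistent with his phenotype could produce a type O child with a type A mother.
Jun (type AB): no genotype consistent with that phenotype can produce a type-O child with a type-A mother.
Felix (type AB): no genotype consistent with that phenotype can produce a type-O child with a type-A mother.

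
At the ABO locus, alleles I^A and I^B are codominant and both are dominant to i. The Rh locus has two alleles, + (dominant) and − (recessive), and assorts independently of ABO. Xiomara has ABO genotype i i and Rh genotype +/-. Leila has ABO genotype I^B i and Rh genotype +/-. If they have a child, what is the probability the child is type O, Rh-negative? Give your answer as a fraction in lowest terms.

ABO cross i i × I^B i → offspring phenotypes: 1/2 O, 1/2 B.
Rh cross +/- × +/- → 3/4 Rh+, 1/4 Rh-.
Independent loci: P(type O, Rh-negative) = 1/2 × 1/4 = 1/8.

1/8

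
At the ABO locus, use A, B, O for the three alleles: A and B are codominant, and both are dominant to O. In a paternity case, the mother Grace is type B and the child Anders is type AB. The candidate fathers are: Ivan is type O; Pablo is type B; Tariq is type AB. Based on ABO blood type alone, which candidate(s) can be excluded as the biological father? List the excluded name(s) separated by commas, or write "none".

Ivan, Pablo

A candidate is excluded only if no genotype consistent with his phenotype could produce a type AB child with a type B mother.
Ivan (type O): no genotype consistent with that phenotype can produce a type-AB child with a type-B mother.
Pablo (type B): no genotype consistent with that phenotype can produce a type-AB child with a type-B mother.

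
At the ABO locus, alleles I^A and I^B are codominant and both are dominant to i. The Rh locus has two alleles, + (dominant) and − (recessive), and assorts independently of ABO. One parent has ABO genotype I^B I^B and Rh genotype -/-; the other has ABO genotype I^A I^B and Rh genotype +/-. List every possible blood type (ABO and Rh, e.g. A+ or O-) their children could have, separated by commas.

B+, B-, AB+, AB-

Gametes from I^B I^B × I^A I^B give offspring ABO genotypes I^A I^B, I^B I^B, i.e. phenotypes B, AB.
Rh cross -/- × +/- → phenotypes Rh+, Rh-.
Combining independently: B+, B-, AB+, AB-.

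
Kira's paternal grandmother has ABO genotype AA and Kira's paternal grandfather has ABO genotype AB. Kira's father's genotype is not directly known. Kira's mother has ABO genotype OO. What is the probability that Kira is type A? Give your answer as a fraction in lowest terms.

Kira's father's ABO genotype from AA × AB: 1/2 AA, 1/2 AB.
Crossing each possibility with the mother OO and summing P(type A): 1/2·1 + 1/2·1/2 = 3/4.

3/4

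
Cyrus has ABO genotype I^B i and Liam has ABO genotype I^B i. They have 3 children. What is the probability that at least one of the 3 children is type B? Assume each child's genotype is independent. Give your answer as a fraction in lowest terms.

63/64

ABO cross I^B i × I^B i → 1/4 O, 3/4 B.
So P(type B) = 3/4 per child.
P(none) = (1/4)^3 = 1/64; P(at least one) = 1 − 1/64 = 63/64.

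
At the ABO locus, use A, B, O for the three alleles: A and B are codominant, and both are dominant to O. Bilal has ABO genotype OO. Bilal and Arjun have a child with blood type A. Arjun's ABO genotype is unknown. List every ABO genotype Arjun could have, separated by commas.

AA, AB, AO

For each candidate genotype of Arjun, check whether crossing it with OO can produce every observed child phenotype.
  AA → possible child types {A} ✓
  AB → possible child types {A, B} ✓
  AO → possible child types {O, A} ✓
  BB → possible child types {B} ✗
  BO → possible child types {O, B} ✗
  OO → possible child types {O} ✗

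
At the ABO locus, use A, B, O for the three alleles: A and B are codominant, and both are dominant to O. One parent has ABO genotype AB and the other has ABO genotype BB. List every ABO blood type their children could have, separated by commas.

Gametes from AB × BB give offspring ABO genotypes AB, BB, i.e. phenotypes B, AB.

B, AB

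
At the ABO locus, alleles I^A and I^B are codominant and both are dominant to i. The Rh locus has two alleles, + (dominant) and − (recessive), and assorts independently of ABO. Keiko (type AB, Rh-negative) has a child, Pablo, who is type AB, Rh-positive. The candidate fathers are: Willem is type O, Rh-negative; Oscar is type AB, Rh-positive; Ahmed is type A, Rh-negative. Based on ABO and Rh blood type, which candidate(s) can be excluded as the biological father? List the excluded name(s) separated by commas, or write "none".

A candidate is excluded only if no genotype consistent with his phenotype could produce a type AB, Rh-positive child with a type AB, Rh-negative mother.
Willem (type O, Rh-): no genotype consistent with that phenotype can produce a type-AB Rh+ child with a type-AB mother.
Ahmed (type A, Rh-): no genotype consistent with that phenotype can produce a type-AB Rh+ child with a type-AB mother.

Willem, Ahmed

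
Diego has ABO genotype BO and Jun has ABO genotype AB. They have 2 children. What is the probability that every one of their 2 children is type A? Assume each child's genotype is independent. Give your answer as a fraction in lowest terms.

ABO cross BO × AB → 1/4 A, 1/2 B, 1/4 AB.
So P(type A) = 1/4 per child.
All 2 independent: (1/4)^2 = 1/16.

1/16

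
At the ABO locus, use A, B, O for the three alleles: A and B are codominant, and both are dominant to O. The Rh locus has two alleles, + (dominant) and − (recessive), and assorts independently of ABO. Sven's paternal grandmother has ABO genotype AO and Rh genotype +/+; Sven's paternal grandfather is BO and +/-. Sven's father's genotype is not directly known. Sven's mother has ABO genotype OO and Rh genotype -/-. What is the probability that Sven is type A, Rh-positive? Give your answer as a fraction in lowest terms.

Sven's father's ABO genotype from AO × BO: 1/4 AB, 1/4 AO, 1/4 BO, 1/4 OO.
Crossing each possibility with the mother OO and summing P(type A): 1/4·1/2 + 1/4·1/2 + 1/4·0 + 1/4·0 = 1/4.
Similarly for Rh via the father's Rh distribution: P(Rh+) = 3/4.
Independent loci: 1/4 × 3/4 = 3/16.

3/16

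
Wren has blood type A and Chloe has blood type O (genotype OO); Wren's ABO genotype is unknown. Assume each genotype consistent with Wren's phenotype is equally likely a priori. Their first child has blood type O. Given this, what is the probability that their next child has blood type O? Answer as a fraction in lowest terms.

Possible genotypes: Wren ∈ {AA, AO}; Chloe ∈ {OO}.
Weight each parental genotype pair by prior × P(type-O child):
  AO × OO: posterior weight 1; P(next child type O) = 1/2.
Weighted sum = 1/2.

1/2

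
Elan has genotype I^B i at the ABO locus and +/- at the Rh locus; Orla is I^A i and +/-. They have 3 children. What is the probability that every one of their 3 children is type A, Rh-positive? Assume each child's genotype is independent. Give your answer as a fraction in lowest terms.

ABO cross I^B i × I^A i → 1/4 O, 1/4 A, 1/4 B, 1/4 AB.
Rh cross +/- × +/- → 3/4 Rh+, 1/4 Rh-; so P(type A, Rh-positive) = 1/4 × 3/4 = 3/16 per child.
All 3 independent: (3/16)^3 = 27/4096.

27/4096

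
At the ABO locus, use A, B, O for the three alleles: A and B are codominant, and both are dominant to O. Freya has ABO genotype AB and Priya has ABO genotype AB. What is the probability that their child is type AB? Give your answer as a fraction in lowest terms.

1/2

ABO cross AB × AB → offspring phenotypes: 1/4 A, 1/4 B, 1/2 AB.
So P(type AB) = 1/2.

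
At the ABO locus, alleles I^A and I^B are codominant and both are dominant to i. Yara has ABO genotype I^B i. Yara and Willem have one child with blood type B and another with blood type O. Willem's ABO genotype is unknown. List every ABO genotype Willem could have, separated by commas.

I^A i, I^B i, i i

For each candidate genotype of Willem, check whether crossing it with I^B i can produce every observed child phenotype.
  I^A I^A → possible child types {A, AB} ✗
  I^A I^B → possible child types {A, B, AB} ✗
  I^A i → possible child types {O, A, B, AB} ✓
  I^B I^B → possible child types {B} ✗
  I^B i → possible child types {O, B} ✓
  i i → possible child types {O, B} ✓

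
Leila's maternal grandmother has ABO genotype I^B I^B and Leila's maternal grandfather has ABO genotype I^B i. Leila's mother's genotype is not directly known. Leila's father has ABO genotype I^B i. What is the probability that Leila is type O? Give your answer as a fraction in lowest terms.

1/8

Leila's mother's ABO genotype from I^B I^B × I^B i: 1/2 I^B I^B, 1/2 I^B i.
Crossing each possibility with the father I^B i and summing P(type O): 1/2·0 + 1/2·1/4 = 1/8.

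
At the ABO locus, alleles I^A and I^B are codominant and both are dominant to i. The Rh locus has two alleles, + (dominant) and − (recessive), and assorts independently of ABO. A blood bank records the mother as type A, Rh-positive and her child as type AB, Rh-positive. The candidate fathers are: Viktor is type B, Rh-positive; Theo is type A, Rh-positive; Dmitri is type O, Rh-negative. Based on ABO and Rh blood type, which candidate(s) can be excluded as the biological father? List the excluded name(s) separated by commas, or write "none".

Theo, Dmitri

A candidate is excluded only if no genotype consistent with his phenotype could produce a type AB, Rh-positive child with a type A, Rh-positive mother.
Theo (type A, Rh+): no genotype consistent with that phenotype can produce a type-AB Rh+ child with a type-A mother.
Dmitri (type O, Rh-): no genotype consistent with that phenotype can produce a type-AB Rh+ child with a type-A mother.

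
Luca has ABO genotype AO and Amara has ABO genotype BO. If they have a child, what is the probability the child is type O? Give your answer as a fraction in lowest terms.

1/4

ABO cross AO × BO → offspring phenotypes: 1/4 O, 1/4 A, 1/4 B, 1/4 AB.
So P(type O) = 1/4.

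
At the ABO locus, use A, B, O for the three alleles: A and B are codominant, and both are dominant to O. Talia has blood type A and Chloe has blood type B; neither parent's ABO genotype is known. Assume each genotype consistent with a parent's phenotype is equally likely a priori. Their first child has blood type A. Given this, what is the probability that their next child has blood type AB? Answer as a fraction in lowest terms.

Possible genotypes: Talia ∈ {AA, AO}; Chloe ∈ {BB, BO}.
Weight each parental genotype pair by prior × P(type-A child):
  AA × BO: posterior weight 2/3; P(next child type AB) = 1/2.
  AO × BO: posterior weight 1/3; P(next child type AB) = 1/4.
Weighted sum = 5/12.

5/12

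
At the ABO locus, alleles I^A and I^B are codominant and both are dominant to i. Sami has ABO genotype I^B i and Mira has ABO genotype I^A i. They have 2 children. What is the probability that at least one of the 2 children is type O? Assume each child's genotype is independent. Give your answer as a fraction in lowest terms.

7/16

ABO cross I^B i × I^A i → 1/4 O, 1/4 A, 1/4 B, 1/4 AB.
So P(type O) = 1/4 per child.
P(none) = (3/4)^2 = 9/16; P(at least one) = 1 − 9/16 = 7/16.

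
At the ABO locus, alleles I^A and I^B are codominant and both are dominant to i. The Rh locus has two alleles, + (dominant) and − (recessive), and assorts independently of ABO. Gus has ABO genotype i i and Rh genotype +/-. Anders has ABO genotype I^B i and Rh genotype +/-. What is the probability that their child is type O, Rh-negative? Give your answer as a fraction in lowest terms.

ABO cross i i × I^B i → offspring phenotypes: 1/2 O, 1/2 B.
Rh cross +/- × +/- → 3/4 Rh+, 1/4 Rh-.
Independent loci: P(type O, Rh-negative) = 1/2 × 1/4 = 1/8.

1/8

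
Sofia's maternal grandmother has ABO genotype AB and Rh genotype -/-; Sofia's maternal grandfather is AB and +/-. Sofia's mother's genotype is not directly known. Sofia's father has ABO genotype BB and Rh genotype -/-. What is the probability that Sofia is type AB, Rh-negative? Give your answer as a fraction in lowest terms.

Sofia's mother's ABO genotype from AB × AB: 1/4 AA, 1/2 AB, 1/4 BB.
Crossing each possibility with the father BB and summing P(type AB): 1/4·1 + 1/2·1/2 + 1/4·0 = 1/2.
Similarly for Rh via the mother's Rh distribution: P(Rh-) = 3/4.
Independent loci: 1/2 × 3/4 = 3/8.

3/8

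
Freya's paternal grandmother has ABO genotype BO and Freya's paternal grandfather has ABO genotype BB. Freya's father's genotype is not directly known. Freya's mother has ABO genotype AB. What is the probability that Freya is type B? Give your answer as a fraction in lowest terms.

1/2

Freya's father's ABO genotype from BO × BB: 1/2 BB, 1/2 BO.
Crossing each possibility with the mother AB and summing P(type B): 1/2·1/2 + 1/2·1/2 = 1/2.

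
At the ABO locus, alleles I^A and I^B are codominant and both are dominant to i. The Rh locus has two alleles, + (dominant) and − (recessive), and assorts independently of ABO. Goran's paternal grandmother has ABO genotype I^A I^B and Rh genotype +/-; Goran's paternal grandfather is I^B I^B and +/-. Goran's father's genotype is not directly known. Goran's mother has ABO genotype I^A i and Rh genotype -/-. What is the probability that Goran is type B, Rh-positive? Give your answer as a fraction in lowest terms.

Goran's father's ABO genotype from I^A I^B × I^B I^B: 1/2 I^A I^B, 1/2 I^B I^B.
Crossing each possibility with the mother I^A i and summing P(type B): 1/2·1/4 + 1/2·1/2 = 3/8.
Similarly for Rh via the father's Rh distribution: P(Rh+) = 1/2.
Independent loci: 3/8 × 1/2 = 3/16.

3/16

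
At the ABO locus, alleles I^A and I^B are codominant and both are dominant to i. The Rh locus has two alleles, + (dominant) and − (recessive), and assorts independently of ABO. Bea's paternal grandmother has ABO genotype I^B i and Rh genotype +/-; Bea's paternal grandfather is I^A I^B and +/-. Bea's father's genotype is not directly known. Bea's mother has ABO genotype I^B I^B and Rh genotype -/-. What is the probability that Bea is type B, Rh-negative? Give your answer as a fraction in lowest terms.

Bea's father's ABO genotype from I^B i × I^A I^B: 1/4 I^A I^B, 1/4 I^A i, 1/4 I^B I^B, 1/4 I^B i.
Crossing each possibility with the mother I^B I^B and summing P(type B): 1/4·1/2 + 1/4·1/2 + 1/4·1 + 1/4·1 = 3/4.
Similarly for Rh via the father's Rh distribution: P(Rh-) = 1/2.
Independent loci: 3/4 × 1/2 = 3/8.

3/8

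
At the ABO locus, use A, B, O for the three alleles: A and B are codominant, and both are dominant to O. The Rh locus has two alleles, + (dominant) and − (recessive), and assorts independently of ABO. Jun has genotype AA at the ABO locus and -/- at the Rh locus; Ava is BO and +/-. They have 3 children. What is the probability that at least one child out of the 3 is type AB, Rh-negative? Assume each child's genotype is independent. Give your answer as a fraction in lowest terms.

ABO cross AA × BO → 1/2 A, 1/2 AB.
Rh cross -/- × +/- → 1/2 Rh+, 1/2 Rh-; so P(type AB, Rh-negative) = 1/2 × 1/2 = 1/4 per child.
P(none) = (3/4)^3 = 27/64; P(at least one) = 1 − 27/64 = 37/64.

37/64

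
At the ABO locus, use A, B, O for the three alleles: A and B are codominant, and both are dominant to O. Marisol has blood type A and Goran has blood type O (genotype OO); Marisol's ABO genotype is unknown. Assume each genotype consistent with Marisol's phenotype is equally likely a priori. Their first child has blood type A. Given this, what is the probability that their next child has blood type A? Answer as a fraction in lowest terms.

5/6

Possible genotypes: Marisol ∈ {AA, AO}; Goran ∈ {OO}.
Weight each parental genotype pair by prior × P(type-A child):
  AA × OO: posterior weight 2/3; P(next child type A) = 1.
  AO × OO: posterior weight 1/3; P(next child type A) = 1/2.
Weighted sum = 5/6.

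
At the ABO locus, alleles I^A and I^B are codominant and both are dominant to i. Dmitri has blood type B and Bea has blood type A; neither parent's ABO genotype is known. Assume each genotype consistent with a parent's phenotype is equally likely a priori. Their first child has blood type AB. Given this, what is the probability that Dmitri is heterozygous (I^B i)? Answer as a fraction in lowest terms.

Possible genotypes: Dmitri ∈ {I^B I^B, I^B i}; Bea ∈ {I^A I^A, I^A i}.
Weight each parental genotype pair by prior × P(type-AB child):
  I^B I^B × I^A I^A: posterior weight 4/9.
  I^B I^B × I^A i: posterior weight 2/9.
  I^B i × I^A I^A: posterior weight 2/9.
  I^B i × I^A i: posterior weight 1/9.
Sum the posterior weight over pairs where Dmitri is I^B i: 1/3.

1/3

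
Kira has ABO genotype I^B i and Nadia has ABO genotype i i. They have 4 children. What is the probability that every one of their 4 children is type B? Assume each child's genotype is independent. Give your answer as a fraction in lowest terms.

ABO cross I^B i × i i → 1/2 O, 1/2 B.
So P(type B) = 1/2 per child.
All 4 independent: (1/2)^4 = 1/16.

1/16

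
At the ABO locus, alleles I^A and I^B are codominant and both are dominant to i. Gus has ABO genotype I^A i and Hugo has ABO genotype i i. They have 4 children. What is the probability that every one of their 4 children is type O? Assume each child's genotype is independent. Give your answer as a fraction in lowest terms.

1/16

ABO cross I^A i × i i → 1/2 O, 1/2 A.
So P(type O) = 1/2 per child.
All 4 independent: (1/2)^4 = 1/16.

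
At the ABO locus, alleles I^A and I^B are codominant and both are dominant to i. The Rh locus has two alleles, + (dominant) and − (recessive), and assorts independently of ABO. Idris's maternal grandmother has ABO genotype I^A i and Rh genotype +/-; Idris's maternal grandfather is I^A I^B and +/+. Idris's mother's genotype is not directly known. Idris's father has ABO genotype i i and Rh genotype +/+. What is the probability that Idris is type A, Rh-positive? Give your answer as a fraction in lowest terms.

Idris's mother's ABO genotype from I^A i × I^A I^B: 1/4 I^A I^A, 1/4 I^A I^B, 1/4 I^A i, 1/4 I^B i.
Crossing each possibility with the father i i and summing P(type A): 1/4·1 + 1/4·1/2 + 1/4·1/2 + 1/4·0 = 1/2.
Similarly for Rh via the mother's Rh distribution: P(Rh+) = 1.
Independent loci: 1/2 × 1 = 1/2.

1/2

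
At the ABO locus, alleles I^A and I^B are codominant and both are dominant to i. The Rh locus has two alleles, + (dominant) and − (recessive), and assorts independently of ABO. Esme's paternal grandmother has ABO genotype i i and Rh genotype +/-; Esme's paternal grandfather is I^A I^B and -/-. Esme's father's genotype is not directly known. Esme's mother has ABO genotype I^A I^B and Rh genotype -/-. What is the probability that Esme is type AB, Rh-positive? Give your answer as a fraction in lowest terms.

1/16

Esme's father's ABO genotype from i i × I^A I^B: 1/2 I^A i, 1/2 I^B i.
Crossing each possibility with the mother I^A I^B and summing P(type AB): 1/2·1/4 + 1/2·1/4 = 1/4.
Similarly for Rh via the father's Rh distribution: P(Rh+) = 1/4.
Independent loci: 1/4 × 1/4 = 1/16.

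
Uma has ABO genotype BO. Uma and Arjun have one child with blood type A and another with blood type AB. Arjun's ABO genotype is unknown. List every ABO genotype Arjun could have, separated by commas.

AA, AB, AO

For each candidate genotype of Arjun, check whether crossing it with BO can produce every observed child phenotype.
  AA → possible child types {A, AB} ✓
  AB → possible child types {A, B, AB} ✓
  AO → possible child types {O, A, B, AB} ✓
  BB → possible child types {B} ✗
  BO → possible child types {O, B} ✗
  OO → possible child types {O, B} ✗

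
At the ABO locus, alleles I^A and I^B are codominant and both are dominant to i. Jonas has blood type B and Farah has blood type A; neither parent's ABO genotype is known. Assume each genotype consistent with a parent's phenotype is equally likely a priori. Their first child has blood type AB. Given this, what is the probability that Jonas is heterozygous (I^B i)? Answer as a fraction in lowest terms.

1/3

Possible genotypes: Jonas ∈ {I^B I^B, I^B i}; Farah ∈ {I^A I^A, I^A i}.
Weight each parental genotype pair by prior × P(type-AB child):
  I^B I^B × I^A I^A: posterior weight 4/9.
  I^B I^B × I^A i: posterior weight 2/9.
  I^B i × I^A I^A: posterior weight 2/9.
  I^B i × I^A i: posterior weight 1/9.
Sum the posterior weight over pairs where Jonas is I^B i: 1/3.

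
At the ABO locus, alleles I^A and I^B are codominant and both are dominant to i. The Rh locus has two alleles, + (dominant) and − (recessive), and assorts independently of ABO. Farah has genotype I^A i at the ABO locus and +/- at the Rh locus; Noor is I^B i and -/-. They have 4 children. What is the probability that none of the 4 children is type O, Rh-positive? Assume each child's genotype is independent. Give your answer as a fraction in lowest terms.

ABO cross I^A i × I^B i → 1/4 O, 1/4 A, 1/4 B, 1/4 AB.
Rh cross +/- × -/- → 1/2 Rh+, 1/2 Rh-; so P(type O, Rh-positive) = 1/4 × 1/2 = 1/8 per child.
P(not type O, Rh-positive) = 7/8 for one child; (7/8)^4 = 2401/4096.

2401/4096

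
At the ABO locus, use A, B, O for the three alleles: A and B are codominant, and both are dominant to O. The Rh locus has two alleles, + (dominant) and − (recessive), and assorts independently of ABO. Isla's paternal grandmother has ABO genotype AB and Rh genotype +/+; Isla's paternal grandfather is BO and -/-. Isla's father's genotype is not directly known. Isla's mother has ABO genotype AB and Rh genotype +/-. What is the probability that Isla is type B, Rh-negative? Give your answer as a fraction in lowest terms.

Isla's father's ABO genotype from AB × BO: 1/4 AB, 1/4 AO, 1/4 BB, 1/4 BO.
Crossing each possibility with the mother AB and summing P(type B): 1/4·1/4 + 1/4·1/4 + 1/4·1/2 + 1/4·1/2 = 3/8.
Similarly for Rh via the father's Rh distribution: P(Rh-) = 1/4.
Independent loci: 3/8 × 1/4 = 3/32.

3/32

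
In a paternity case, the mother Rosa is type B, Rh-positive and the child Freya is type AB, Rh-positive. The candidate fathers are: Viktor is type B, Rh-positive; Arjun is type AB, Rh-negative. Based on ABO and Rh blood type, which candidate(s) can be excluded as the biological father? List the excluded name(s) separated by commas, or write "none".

A candidate is excluded only if no genotype consistent with his phenotype could produce a type AB, Rh-positive child with a type B, Rh-positive mother.
Viktor (type B, Rh+): no genotype consistent with that phenotype can produce a type-AB Rh+ child with a type-B mother.

Viktor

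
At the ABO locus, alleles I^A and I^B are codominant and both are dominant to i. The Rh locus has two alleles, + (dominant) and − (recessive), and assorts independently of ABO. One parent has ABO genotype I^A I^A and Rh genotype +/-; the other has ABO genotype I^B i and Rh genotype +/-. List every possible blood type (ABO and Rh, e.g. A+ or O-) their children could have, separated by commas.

A+, A-, AB+, AB-

Gametes from I^A I^A × I^B i give offspring ABO genotypes I^A I^B, I^A i, i.e. phenotypes A, AB.
Rh cross +/- × +/- → phenotypes Rh+, Rh-.
Combining independently: A+, A-, AB+, AB-.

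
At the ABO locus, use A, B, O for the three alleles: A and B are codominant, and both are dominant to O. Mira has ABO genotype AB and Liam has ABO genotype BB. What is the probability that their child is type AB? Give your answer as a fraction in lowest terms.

ABO cross AB × BB → offspring phenotypes: 1/2 B, 1/2 AB.
So P(type AB) = 1/2.

1/2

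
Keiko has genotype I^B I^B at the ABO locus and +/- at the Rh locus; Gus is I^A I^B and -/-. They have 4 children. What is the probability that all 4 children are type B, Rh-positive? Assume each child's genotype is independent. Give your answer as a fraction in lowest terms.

1/256

ABO cross I^B I^B × I^A I^B → 1/2 B, 1/2 AB.
Rh cross +/- × -/- → 1/2 Rh+, 1/2 Rh-; so P(type B, Rh-positive) = 1/2 × 1/2 = 1/4 per child.
All 4 independent: (1/4)^4 = 1/256.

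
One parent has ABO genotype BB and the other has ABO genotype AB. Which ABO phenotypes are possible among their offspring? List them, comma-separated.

Gametes from BB × AB give offspring ABO genotypes AB, BB, i.e. phenotypes B, AB.

B, AB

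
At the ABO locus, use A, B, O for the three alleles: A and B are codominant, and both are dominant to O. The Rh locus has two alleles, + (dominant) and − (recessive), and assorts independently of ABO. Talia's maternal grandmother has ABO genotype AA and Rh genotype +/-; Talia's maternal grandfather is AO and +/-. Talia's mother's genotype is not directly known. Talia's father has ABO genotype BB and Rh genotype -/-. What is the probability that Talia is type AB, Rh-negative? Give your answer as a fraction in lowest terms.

Talia's mother's ABO genotype from AA × AO: 1/2 AA, 1/2 AO.
Crossing each possibility with the father BB and summing P(type AB): 1/2·1 + 1/2·1/2 = 3/4.
Similarly for Rh via the mother's Rh distribution: P(Rh-) = 1/2.
Independent loci: 3/4 × 1/2 = 3/8.

3/8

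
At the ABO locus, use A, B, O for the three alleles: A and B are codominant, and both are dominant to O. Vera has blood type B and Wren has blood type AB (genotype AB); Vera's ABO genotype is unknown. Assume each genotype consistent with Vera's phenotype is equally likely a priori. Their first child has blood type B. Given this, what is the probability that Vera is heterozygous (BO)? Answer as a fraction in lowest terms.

Possible genotypes: Vera ∈ {BB, BO}; Wren ∈ {AB}.
Weight each parental genotype pair by prior × P(type-B child):
  BB × AB: posterior weight 1/2.
  BO × AB: posterior weight 1/2.
Sum the posterior weight over pairs where Vera is BO: 1/2.

1/2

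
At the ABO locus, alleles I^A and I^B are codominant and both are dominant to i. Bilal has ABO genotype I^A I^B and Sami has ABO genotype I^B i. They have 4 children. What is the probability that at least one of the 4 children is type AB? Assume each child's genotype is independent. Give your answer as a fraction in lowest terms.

175/256

ABO cross I^A I^B × I^B i → 1/4 A, 1/2 B, 1/4 AB.
So P(type AB) = 1/4 per child.
P(none) = (3/4)^4 = 81/256; P(at least one) = 1 − 81/256 = 175/256.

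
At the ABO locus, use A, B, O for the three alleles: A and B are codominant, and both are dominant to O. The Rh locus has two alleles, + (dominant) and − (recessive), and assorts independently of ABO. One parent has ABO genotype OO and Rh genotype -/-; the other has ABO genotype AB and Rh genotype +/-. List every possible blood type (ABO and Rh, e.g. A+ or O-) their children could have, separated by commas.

Gametes from OO × AB give offspring ABO genotypes AO, BO, i.e. phenotypes A, B.
Rh cross -/- × +/- → phenotypes Rh+, Rh-.
Combining independently: A+, A-, B+, B-.

A+, A-, B+, B-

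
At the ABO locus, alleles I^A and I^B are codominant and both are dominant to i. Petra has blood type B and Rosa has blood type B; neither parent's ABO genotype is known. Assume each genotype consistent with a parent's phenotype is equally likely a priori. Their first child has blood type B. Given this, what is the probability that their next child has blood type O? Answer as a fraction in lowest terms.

1/20

Possible genotypes: Petra ∈ {I^B I^B, I^B i}; Rosa ∈ {I^B I^B, I^B i}.
Weight each parental genotype pair by prior × P(type-B child):
  I^B I^B × I^B I^B: posterior weight 4/15; P(next child type O) = 0.
  I^B I^B × I^B i: posterior weight 4/15; P(next child type O) = 0.
  I^B i × I^B I^B: posterior weight 4/15; P(next child type O) = 0.
  I^B i × I^B i: posterior weight 1/5; P(next child type O) = 1/4.
Weighted sum = 1/20.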